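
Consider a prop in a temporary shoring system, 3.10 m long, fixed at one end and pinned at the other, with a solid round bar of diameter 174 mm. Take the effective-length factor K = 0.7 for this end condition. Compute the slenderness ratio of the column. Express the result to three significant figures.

λ ≈ 49.9

I = πd⁴/64 = π×174⁴/64 = 4.500×10^7 mm⁴
A = 2.378×10^4 mm²;  r_min = √(I/A) = √(4.500×10^7/2.378×10^4) = 43.50 mm
L_e = K·L = 0.7 × 3.10 m = 2.170 m = 2170.0 mm
λ = L_e / r_min = 2170.0 / 43.50 = 49.9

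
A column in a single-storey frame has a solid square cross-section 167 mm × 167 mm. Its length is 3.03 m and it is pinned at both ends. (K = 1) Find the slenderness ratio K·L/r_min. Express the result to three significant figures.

λ ≈ 62.9

I = a⁴/12 = 167⁴/12 = 6.482×10^7 mm⁴
A = 2.789×10^4 mm²;  r_min = √(I/A) = √(6.482×10^7/2.789×10^4) = 48.21 mm
L_e = K·L = 1 × 3.03 m = 3.030 m = 3030.0 mm
λ = L_e / r_min = 3030.0 / 48.21 = 62.9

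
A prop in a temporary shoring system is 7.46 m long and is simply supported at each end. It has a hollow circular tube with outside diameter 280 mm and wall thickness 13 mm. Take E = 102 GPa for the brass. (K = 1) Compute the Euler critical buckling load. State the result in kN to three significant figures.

P_cr ≈ 1760 kN

Inner diameter d_i = 280 − 2×13 = 254.0 mm
I = π(d_o⁴ − d_i⁴)/64 = π(280⁴ − 254.0⁴)/64 = 9.740×10^7 mm⁴
I = 9.740×10^7 mm⁴ = 9.740×10^-5 m⁴
Effective length L_e = K·L = 1 × 7.46 = 7.460 m
P_cr = π²EI / L_e² = π² × 102×10⁹ × 9.740×10^-5 / 7.460² = 1.762×10^6 N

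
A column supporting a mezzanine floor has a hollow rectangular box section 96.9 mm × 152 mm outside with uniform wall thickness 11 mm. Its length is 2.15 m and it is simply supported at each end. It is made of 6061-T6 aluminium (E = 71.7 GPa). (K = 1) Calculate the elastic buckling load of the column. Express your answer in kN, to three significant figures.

Inner dimensions: h_i = 152 − 2×11 = 130.0 mm, b_i = 96.9 − 2×11 = 74.90 mm
Weak-axis I_min = (h_o·b_o³ − h_i·b_i³)/12 with b_o = 96.9, b_i = 74.90 mm (shorter outer/inner sides).
I_min = (152×96.9³ − 130.0×74.90³)/12 = 6.973×10^6 mm⁴
I = 6.973×10^6 mm⁴ = 6.973×10^-6 m⁴
Effective length L_e = K·L = 1 × 2.15 = 2.150 m
P_cr = π²EI / L_e² = π² × 71.7×10⁹ × 6.973×10^-6 / 2.150² = 1.067×10^6 N

P_cr ≈ 1070 kN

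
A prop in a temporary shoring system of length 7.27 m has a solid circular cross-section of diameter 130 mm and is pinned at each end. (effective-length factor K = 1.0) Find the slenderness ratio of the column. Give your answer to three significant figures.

λ ≈ 224

For a solid circle r = d/4 = 130/4 = 32.50 mm
L_e = K·L = 1 × 7.27 m = 7.270 m = 7270.0 mm
λ = L_e / r_min = 7270.0 / 32.50 = 224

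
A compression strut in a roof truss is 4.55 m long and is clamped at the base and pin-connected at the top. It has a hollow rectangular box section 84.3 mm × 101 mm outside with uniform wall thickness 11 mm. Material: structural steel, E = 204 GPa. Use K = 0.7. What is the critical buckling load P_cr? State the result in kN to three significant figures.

P_cr ≈ 685 kN

Inner dimensions: h_i = 101 − 2×11 = 79.00 mm, b_i = 84.3 − 2×11 = 62.30 mm
Weak-axis I_min = (h_o·b_o³ − h_i·b_i³)/12 with b_o = 84.3, b_i = 62.30 mm (shorter outer/inner sides).
I_min = (101×84.3³ − 79.00×62.30³)/12 = 3.450×10^6 mm⁴
I = 3.450×10^6 mm⁴ = 3.450×10^-6 m⁴
Effective length L_e = K·L = 0.7 × 4.55 = 3.185 m
P_cr = π²EI / L_e² = π² × 204×10⁹ × 3.450×10^-6 / 3.185² = 6.848×10^5 N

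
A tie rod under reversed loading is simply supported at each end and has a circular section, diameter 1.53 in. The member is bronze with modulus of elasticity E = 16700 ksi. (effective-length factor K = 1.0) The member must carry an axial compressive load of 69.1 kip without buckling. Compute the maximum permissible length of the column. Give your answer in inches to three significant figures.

L_max ≈ 25.3 in

I = πd⁴/64 = π×1.53⁴/64 = 0.2690 in⁴
At the buckling limit P_cr = P = 6.910×10^4 lb
From P_cr = π²EI/(K·L)²:  L = (1/K)·√(π²EI/P_cr) = (1/1)·√(π²×1.67×10^7×0.2690/6.910×10^4)
L = 25.3 in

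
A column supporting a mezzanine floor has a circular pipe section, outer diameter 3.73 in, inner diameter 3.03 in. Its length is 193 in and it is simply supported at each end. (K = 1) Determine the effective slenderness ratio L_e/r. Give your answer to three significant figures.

λ ≈ 161

d_o = 3.73 in, d_i = 3.03 in
I = π(d_o⁴ − d_i⁴)/64 = π(3.73⁴ − 3.030⁴)/64 = 5.364 in⁴
A = 3.717 in²;  r_min = √(I/A) = √(5.364/3.717) = 1.201 in
L_e = K·L = 1 × 193 = 193.0 in
λ = L_e / r_min = 193.00 / 1.201 = 161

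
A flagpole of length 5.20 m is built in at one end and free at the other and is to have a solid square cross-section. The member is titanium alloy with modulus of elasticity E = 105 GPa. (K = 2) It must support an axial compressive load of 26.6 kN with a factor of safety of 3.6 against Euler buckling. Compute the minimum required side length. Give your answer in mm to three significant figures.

a ≈ 105 mm

Required P_cr = n·P = 3.6 × 26.6 = 95.76 kN
L_e = K·L = 2 × 5.20 = 10.40 m
Required I = P_cr·L_e²/(π²E) = 9.576×10^4 × 10.40² / (π² × 1.05×10^11) = 9.995×10^-6 m⁴
I_req = 9.995×10^6 mm⁴
Solid square: I = a⁴/12  ⇒  a = (12I)^(1/4) = (12×9.995×10^6)^(1/4) = 105 mm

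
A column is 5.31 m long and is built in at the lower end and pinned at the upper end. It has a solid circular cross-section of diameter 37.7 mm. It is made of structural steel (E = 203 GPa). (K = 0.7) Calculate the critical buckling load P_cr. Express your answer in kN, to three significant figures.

I = πd⁴/64 = π×37.7⁴/64 = 9.916×10^4 mm⁴
I = 9.916×10^4 mm⁴ = 9.916×10^-8 m⁴
Effective length L_e = K·L = 0.7 × 5.31 = 3.717 m
P_cr = π²EI / L_e² = π² × 203×10⁹ × 9.916×10^-8 / 3.717² = 1.438×10^4 N

P_cr ≈ 14.4 kN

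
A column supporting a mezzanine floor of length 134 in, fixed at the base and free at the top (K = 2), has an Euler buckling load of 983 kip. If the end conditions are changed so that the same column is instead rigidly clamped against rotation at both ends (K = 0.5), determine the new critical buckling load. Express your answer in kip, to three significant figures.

P_cr ≈ 15700 kip

P_cr ∝ 1/K², so P_cr,new = P_cr,old × (K_old/K_new)² = 983 × (2/0.5)²
= 983 × 16.00 = 15700 kip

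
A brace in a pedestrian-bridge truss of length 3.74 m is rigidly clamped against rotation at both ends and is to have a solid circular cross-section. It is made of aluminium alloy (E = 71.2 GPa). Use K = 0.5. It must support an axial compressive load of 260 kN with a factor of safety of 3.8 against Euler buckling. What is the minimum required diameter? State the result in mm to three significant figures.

d ≈ 100 mm

Required P_cr = n·P = 3.8 × 260 = 988.0 kN
L_e = K·L = 0.5 × 3.74 = 1.870 m
Required I = P_cr·L_e²/(π²E) = 9.880×10^5 × 1.870² / (π² × 7.12×10^10) = 4.917×10^-6 m⁴
I_req = 4.917×10^6 mm⁴
Solid circle: I = πd⁴/64  ⇒  d = (64I/π)^(1/4) = (64×4.917×10^6/π)^(1/4) = 100 mm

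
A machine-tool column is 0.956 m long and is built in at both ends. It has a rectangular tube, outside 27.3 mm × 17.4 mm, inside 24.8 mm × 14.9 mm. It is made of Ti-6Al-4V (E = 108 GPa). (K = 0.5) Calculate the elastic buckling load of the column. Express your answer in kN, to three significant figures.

Weak-axis I_min = (h_o·b_o³ − h_i·b_i³)/12 with b_o = 17.4, b_i = 14.90 mm (shorter outer/inner sides).
I_min = (27.3×17.4³ − 24.80×14.90³)/12 = 5.148×10^3 mm⁴
I = 5.148×10^3 mm⁴ = 5.148×10^-9 m⁴
Effective length L_e = K·L = 0.5 × 0.956 = 0.4780 m
P_cr = π²EI / L_e² = π² × 108×10⁹ × 5.148×10^-9 / 0.4780² = 2.402×10^4 N

P_cr ≈ 24.0 kN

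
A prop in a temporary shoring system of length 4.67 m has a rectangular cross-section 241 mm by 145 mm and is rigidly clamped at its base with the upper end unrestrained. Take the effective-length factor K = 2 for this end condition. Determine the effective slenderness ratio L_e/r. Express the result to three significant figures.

λ ≈ 223

For a rectangle r_min = b/√12 = 145/√12 = 41.86 mm
L_e = K·L = 2 × 4.67 m = 9.340 m = 9340.0 mm
λ = L_e / r_min = 9340.0 / 41.86 = 223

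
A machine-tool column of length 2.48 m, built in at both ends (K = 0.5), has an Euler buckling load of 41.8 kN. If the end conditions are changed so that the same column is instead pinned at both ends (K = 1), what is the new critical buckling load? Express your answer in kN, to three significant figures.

P_cr ≈ 10.4 kN

P_cr ∝ 1/K², so P_cr,new = P_cr,old × (K_old/K_new)² = 41.8 × (0.5/1)²
= 41.8 × 0.2500 = 10.4 kN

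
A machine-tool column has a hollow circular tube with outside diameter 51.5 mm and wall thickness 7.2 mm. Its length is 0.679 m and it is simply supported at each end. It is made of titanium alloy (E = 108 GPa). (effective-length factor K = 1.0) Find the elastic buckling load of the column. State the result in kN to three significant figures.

P_cr ≈ 583 kN

Inner diameter d_i = 51.5 − 2×7.2 = 37.10 mm
I = π(d_o⁴ − d_i⁴)/64 = π(51.5⁴ − 37.10⁴)/64 = 2.523×10^5 mm⁴
I = 2.523×10^5 mm⁴ = 2.523×10^-7 m⁴
Effective length L_e = K·L = 1 × 0.679 = 0.6790 m
P_cr = π²EI / L_e² = π² × 108×10⁹ × 2.523×10^-7 / 0.6790² = 5.833×10^5 N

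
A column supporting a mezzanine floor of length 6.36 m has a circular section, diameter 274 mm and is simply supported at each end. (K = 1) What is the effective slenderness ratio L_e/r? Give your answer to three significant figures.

I = πd⁴/64 = π×274⁴/64 = 2.767×10^8 mm⁴
A = 5.896×10^4 mm²;  r_min = √(I/A) = √(2.767×10^8/5.896×10^4) = 68.50 mm
L_e = K·L = 1 × 6.36 m = 6.360 m = 6360.0 mm
λ = L_e / r_min = 6360.0 / 68.50 = 92.8

λ ≈ 92.8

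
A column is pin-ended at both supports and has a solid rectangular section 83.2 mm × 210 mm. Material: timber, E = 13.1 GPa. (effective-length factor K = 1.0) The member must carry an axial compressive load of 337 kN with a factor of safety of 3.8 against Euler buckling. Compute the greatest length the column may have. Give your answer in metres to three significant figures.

L_max ≈ 1.01 m

Buckling occurs about the weak axis: I_min = h·b³/12 with b = 83.2 mm (the shorter side).
I_min = 210×83.2³/12 = 1.008×10^7 mm⁴
I = 1.008×10^-5 m⁴
Required critical load P_cr = n·P = 3.8 × 337 = 1281 kN = 1.281×10^6 N
From P_cr = π²EI/(K·L)²:  L = (1/K)·√(π²EI/P_cr) = (1/1)·√(π²×1.31×10^10×1.008×10^-5/1.281×10^6)
L = 1.01 m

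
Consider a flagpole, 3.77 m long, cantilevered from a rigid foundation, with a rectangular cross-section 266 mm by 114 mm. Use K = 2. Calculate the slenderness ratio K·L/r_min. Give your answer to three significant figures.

Buckling occurs about the weak axis: I_min = h·b³/12 with b = 114 mm (the shorter side).
I_min = 266×114³/12 = 3.284×10^7 mm⁴
A = 3.032×10^4 mm²;  r_min = √(I/A) = √(3.284×10^7/3.032×10^4) = 32.91 mm
L_e = K·L = 2 × 3.77 m = 7.540 m = 7540.0 mm
λ = L_e / r_min = 7540.0 / 32.91 = 229

λ ≈ 229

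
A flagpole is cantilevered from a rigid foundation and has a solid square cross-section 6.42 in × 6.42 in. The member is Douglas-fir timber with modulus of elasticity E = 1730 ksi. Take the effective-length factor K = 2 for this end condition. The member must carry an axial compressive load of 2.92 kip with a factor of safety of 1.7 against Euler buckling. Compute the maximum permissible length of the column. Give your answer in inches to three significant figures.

L_max ≈ 349 in

I = a⁴/12 = 6.42⁴/12 = 141.6 in⁴
Required critical load P_cr = n·P = 1.7 × 2.92 = 4.964 kip = 4.964×10^3 lb
From P_cr = π²EI/(K·L)²:  L = (1/K)·√(π²EI/P_cr) = (1/2)·√(π²×1.73×10^6×141.6/4.964×10^3)
L = 349 in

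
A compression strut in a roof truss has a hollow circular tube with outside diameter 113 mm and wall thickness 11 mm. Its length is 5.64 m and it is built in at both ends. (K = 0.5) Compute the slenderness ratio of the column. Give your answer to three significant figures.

λ ≈ 77.7

Inner diameter d_i = 113 − 2×11 = 91.00 mm
I = π(d_o⁴ − d_i⁴)/64 = π(113⁴ − 91.00⁴)/64 = 4.637×10^6 mm⁴
A = 3.525×10^3 mm²;  r_min = √(I/A) = √(4.637×10^6/3.525×10^3) = 36.27 mm
L_e = K·L = 0.5 × 5.64 m = 2.820 m = 2820.0 mm
λ = L_e / r_min = 2820.0 / 36.27 = 77.7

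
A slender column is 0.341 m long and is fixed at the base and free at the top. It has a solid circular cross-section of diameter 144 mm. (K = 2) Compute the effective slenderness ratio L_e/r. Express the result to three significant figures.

λ ≈ 18.9

I = πd⁴/64 = π×144⁴/64 = 2.111×10^7 mm⁴
A = 1.629×10^4 mm²;  r_min = √(I/A) = √(2.111×10^7/1.629×10^4) = 36.00 mm
L_e = K·L = 2 × 0.341 m = 0.6820 m = 682.00 mm
λ = L_e / r_min = 682.00 / 36.00 = 18.9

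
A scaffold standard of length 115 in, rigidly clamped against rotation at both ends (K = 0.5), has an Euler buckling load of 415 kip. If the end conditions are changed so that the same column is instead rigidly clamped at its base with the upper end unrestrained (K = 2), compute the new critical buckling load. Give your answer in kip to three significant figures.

P_cr ≈ 25.9 kip

P_cr ∝ 1/K², so P_cr,new = P_cr,old × (K_old/K_new)² = 415 × (0.5/2)²
= 415 × 0.06250 = 25.9 kip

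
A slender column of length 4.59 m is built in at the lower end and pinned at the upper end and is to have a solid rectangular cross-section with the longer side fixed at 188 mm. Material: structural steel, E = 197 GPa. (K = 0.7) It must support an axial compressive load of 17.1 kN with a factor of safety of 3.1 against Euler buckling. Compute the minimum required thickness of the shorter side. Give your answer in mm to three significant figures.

Required P_cr = n·P = 3.1 × 17.1 = 53.01 kN
L_e = K·L = 0.7 × 4.59 = 3.213 m
Required I = P_cr·L_e²/(π²E) = 5.301×10^4 × 3.213² / (π² × 1.97×10^11) = 2.815×10^-7 m⁴
I_req = 2.815×10^5 mm⁴
Rectangle, weak axis: I_min = h·b³/12 with h = 188 mm fixed  ⇒  b = (12I/h)^(1/3) = 26.2 mm

b ≈ 26.2 mm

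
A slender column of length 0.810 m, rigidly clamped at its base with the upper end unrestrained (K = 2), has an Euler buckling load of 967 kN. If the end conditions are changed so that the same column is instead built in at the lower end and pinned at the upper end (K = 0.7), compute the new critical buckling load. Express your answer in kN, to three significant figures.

P_cr ≈ 7890 kN

P_cr ∝ 1/K², so P_cr,new = P_cr,old × (K_old/K_new)² = 967 × (2/0.7)²
= 967 × 8.163 = 7890 kN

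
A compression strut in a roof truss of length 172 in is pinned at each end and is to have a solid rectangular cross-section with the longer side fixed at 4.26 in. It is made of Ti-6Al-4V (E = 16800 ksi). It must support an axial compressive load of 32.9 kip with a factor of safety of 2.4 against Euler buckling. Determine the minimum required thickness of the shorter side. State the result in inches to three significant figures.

Required P_cr = n·P = 2.4 × 32.9 = 78.96 kip
L_e = K·L = 1 × 172 = 172.0 in
Required I = P_cr·L_e²/(π²E) = 7.896×10^4 × 172.0² / (π² × 1.68×10^7) = 14.09 in⁴
Rectangle, weak axis: I_min = h·b³/12 with h = 4.26 in fixed  ⇒  b = (12I/h)^(1/3) = 3.41 in

b ≈ 3.41 in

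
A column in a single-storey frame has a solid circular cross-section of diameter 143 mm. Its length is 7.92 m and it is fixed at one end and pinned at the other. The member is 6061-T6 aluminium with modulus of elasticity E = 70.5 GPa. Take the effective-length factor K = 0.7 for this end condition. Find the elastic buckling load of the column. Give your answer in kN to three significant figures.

I = πd⁴/64 = π×143⁴/64 = 2.053×10^7 mm⁴
I = 2.053×10^7 mm⁴ = 2.053×10^-5 m⁴
Effective length L_e = K·L = 0.7 × 7.92 = 5.544 m
P_cr = π²EI / L_e² = π² × 70.5×10⁹ × 2.053×10^-5 / 5.544² = 4.647×10^5 N

P_cr ≈ 465 kN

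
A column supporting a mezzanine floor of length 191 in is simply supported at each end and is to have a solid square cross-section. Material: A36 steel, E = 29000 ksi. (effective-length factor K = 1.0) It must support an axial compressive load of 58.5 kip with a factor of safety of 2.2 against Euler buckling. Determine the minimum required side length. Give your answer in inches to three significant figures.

Required P_cr = n·P = 2.2 × 58.5 = 128.7 kip
L_e = K·L = 1 × 191 = 191.0 in
Required I = P_cr·L_e²/(π²E) = 1.287×10^5 × 191.0² / (π² × 2.90×10^7) = 16.40 in⁴
Solid square: I = a⁴/12  ⇒  a = (12I)^(1/4) = (12×16.40)^(1/4) = 3.75 in

a ≈ 3.75 in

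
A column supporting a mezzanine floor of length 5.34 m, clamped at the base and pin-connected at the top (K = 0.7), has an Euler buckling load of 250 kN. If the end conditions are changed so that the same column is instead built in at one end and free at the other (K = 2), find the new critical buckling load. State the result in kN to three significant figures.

P_cr ≈ 30.6 kN

P_cr ∝ 1/K², so P_cr,new = P_cr,old × (K_old/K_new)² = 250 × (0.7/2)²
= 250 × 0.1225 = 30.6 kN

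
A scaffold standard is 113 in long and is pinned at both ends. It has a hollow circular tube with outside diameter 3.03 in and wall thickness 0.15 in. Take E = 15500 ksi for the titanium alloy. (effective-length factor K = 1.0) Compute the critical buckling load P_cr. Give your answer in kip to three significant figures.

P_cr ≈ 16.9 kip

Inner diameter d_i = 3.03 − 2×0.15 = 2.730 in
I = π(d_o⁴ − d_i⁴)/64 = π(3.03⁴ − 2.730⁴)/64 = 1.411 in⁴
Effective length L_e = K·L = 1 × 113 = 113.0 in
P_cr = π²EI / L_e² = π² × 15500×10³ × 1.411 / 113.0² = 1.690×10^4 lb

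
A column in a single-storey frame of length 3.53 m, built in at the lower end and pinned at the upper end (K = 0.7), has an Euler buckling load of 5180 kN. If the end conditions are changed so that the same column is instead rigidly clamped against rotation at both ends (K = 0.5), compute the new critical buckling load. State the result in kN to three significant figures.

P_cr ≈ 10200 kN

P_cr ∝ 1/K², so P_cr,new = P_cr,old × (K_old/K_new)² = 5180 × (0.7/0.5)²
= 5180 × 1.960 = 10200 kN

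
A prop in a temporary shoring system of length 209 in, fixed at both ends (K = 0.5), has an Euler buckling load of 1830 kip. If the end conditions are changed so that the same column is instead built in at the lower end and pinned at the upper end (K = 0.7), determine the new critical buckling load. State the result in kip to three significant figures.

P_cr ≈ 934 kip

P_cr ∝ 1/K², so P_cr,new = P_cr,old × (K_old/K_new)² = 1830 × (0.5/0.7)²
= 1830 × 0.5102 = 934 kip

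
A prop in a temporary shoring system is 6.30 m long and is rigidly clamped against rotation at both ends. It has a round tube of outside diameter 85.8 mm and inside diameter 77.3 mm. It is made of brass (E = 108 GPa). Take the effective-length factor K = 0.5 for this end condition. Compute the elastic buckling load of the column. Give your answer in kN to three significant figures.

d_o = 85.8 mm, d_i = 77.3 mm
I = π(d_o⁴ − d_i⁴)/64 = π(85.8⁴ − 77.30⁴)/64 = 9.076×10^5 mm⁴
I = 9.076×10^5 mm⁴ = 9.076×10^-7 m⁴
Effective length L_e = K·L = 0.5 × 6.30 = 3.150 m
P_cr = π²EI / L_e² = π² × 108×10⁹ × 9.076×10^-7 / 3.150² = 9.750×10^4 N

P_cr ≈ 97.5 kN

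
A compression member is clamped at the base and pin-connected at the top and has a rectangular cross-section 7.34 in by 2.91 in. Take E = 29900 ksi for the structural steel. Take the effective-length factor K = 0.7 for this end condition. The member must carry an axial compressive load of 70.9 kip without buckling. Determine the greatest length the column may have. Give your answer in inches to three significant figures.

Buckling occurs about the weak axis: I_min = h·b³/12 with b = 2.91 in (the shorter side).
I_min = 7.34×2.91³/12 = 15.07 in⁴
At the buckling limit P_cr = P = 7.090×10^4 lb
From P_cr = π²EI/(K·L)²:  L = (1/K)·√(π²EI/P_cr) = (1/0.7)·√(π²×2.99×10^7×15.07/7.090×10^4)
L = 358 in

L_max ≈ 358 in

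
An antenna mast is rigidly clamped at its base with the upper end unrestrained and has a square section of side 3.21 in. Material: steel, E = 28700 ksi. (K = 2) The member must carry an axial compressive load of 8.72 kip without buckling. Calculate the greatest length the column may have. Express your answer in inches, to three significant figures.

L_max ≈ 268 in

I = a⁴/12 = 3.21⁴/12 = 8.848 in⁴
At the buckling limit P_cr = P = 8.720×10^3 lb
From P_cr = π²EI/(K·L)²:  L = (1/K)·√(π²EI/P_cr) = (1/2)·√(π²×2.87×10^7×8.848/8.720×10^3)
L = 268 in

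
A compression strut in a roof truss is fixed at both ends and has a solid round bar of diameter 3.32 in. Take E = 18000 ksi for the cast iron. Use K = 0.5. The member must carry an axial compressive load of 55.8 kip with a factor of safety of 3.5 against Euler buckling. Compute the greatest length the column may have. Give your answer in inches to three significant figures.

L_max ≈ 147 in

I = πd⁴/64 = π×3.32⁴/64 = 5.964 in⁴
Required critical load P_cr = n·P = 3.5 × 55.8 = 195.3 kip = 1.953×10^5 lb
From P_cr = π²EI/(K·L)²:  L = (1/K)·√(π²EI/P_cr) = (1/0.5)·√(π²×1.80×10^7×5.964/1.953×10^5)
L = 147 in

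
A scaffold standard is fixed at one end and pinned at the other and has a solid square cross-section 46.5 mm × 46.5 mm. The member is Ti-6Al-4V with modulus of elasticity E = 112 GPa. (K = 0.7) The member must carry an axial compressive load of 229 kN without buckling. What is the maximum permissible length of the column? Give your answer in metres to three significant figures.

I = a⁴/12 = 46.5⁴/12 = 3.896×10^5 mm⁴
I = 3.896×10^-7 m⁴
At the buckling limit P_cr = P = 2.290×10^5 N
From P_cr = π²EI/(K·L)²:  L = (1/K)·√(π²EI/P_cr) = (1/0.7)·√(π²×1.12×10^11×3.896×10^-7/2.290×10^5)
L = 1.96 m

L_max ≈ 1.96 m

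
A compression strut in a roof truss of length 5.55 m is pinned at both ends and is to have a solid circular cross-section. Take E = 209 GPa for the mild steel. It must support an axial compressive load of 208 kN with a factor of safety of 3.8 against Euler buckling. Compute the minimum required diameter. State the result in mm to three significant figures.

Required P_cr = n·P = 3.8 × 208 = 790.4 kN
L_e = K·L = 1 × 5.55 = 5.550 m
Required I = P_cr·L_e²/(π²E) = 7.904×10^5 × 5.550² / (π² × 2.09×10^11) = 1.180×10^-5 m⁴
I_req = 1.180×10^7 mm⁴
Solid circle: I = πd⁴/64  ⇒  d = (64I/π)^(1/4) = (64×1.180×10^7/π)^(1/4) = 125 mm

d ≈ 125 mm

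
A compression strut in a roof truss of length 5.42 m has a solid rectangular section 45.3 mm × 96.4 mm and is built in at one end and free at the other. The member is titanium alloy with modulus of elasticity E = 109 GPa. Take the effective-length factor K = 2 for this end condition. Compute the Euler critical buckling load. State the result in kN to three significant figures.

P_cr ≈ 6.84 kN

Buckling occurs about the weak axis: I_min = h·b³/12 with b = 45.3 mm (the shorter side).
I_min = 96.4×45.3³/12 = 7.468×10^5 mm⁴
I = 7.468×10^5 mm⁴ = 7.468×10^-7 m⁴
Effective length L_e = K·L = 2 × 5.42 = 10.84 m
P_cr = π²EI / L_e² = π² × 109×10⁹ × 7.468×10^-7 / 10.84² = 6.837×10^3 N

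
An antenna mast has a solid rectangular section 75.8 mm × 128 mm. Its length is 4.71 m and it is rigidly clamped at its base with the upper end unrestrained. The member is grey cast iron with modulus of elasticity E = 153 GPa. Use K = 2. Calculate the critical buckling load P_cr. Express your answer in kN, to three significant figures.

P_cr ≈ 79.1 kN

Buckling occurs about the weak axis: I_min = h·b³/12 with b = 75.8 mm (the shorter side).
I_min = 128×75.8³/12 = 4.646×10^6 mm⁴
I = 4.646×10^6 mm⁴ = 4.646×10^-6 m⁴
Effective length L_e = K·L = 2 × 4.71 = 9.420 m
P_cr = π²EI / L_e² = π² × 153×10⁹ × 4.646×10^-6 / 9.420² = 7.905×10^4 N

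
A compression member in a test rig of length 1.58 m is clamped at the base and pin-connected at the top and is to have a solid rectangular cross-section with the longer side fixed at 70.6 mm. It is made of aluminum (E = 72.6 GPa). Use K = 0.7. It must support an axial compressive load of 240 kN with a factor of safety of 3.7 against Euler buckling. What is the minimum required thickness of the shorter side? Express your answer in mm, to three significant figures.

b ≈ 63.6 mm

Required P_cr = n·P = 3.7 × 240 = 888.0 kN
L_e = K·L = 0.7 × 1.58 = 1.106 m
Required I = P_cr·L_e²/(π²E) = 8.880×10^5 × 1.106² / (π² × 7.26×10^10) = 1.516×10^-6 m⁴
I_req = 1.516×10^6 mm⁴
Rectangle, weak axis: I_min = h·b³/12 with h = 70.6 mm fixed  ⇒  b = (12I/h)^(1/3) = 63.6 mm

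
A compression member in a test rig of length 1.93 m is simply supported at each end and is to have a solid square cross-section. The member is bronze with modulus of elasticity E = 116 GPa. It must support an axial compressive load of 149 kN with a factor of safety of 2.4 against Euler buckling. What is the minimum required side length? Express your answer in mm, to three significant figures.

Required P_cr = n·P = 2.4 × 149 = 357.6 kN
L_e = K·L = 1 × 1.93 = 1.930 m
Required I = P_cr·L_e²/(π²E) = 3.576×10^5 × 1.930² / (π² × 1.16×10^11) = 1.163×10^-6 m⁴
I_req = 1.163×10^6 mm⁴
Solid square: I = a⁴/12  ⇒  a = (12I)^(1/4) = (12×1.163×10^6)^(1/4) = 61.1 mm

a ≈ 61.1 mm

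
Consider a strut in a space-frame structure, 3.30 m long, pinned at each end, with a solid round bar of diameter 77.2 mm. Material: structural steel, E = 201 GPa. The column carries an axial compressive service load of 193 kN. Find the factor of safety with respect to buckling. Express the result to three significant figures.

n ≈ 1.65

I = πd⁴/64 = π×77.2⁴/64 = 1.744×10^6 mm⁴
I = 1.744×10^6 mm⁴ = 1.744×10^-6 m⁴
Effective length L_e = K·L = 1 × 3.30 = 3.300 m
P_cr = π²EI / L_e² = π² × 201×10⁹ × 1.744×10^-6 / 3.300² = 3.176×10^5 N
Factor of safety n = P_cr / P = 317.62 / 193 = 1.65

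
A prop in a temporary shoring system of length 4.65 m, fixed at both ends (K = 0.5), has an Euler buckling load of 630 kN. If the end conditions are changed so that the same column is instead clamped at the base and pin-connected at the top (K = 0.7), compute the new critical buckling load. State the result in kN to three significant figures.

P_cr ≈ 321 kN

P_cr ∝ 1/K², so P_cr,new = P_cr,old × (K_old/K_new)² = 630 × (0.5/0.7)²
= 630 × 0.5102 = 321 kN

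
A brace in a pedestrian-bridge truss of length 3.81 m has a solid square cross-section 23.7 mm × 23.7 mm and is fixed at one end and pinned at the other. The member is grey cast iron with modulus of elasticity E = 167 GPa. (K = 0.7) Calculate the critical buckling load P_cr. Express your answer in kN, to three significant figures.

P_cr ≈ 6.09 kN

I = a⁴/12 = 23.7⁴/12 = 2.629×10^4 mm⁴
I = 2.629×10^4 mm⁴ = 2.629×10^-8 m⁴
Effective length L_e = K·L = 0.7 × 3.81 = 2.667 m
P_cr = π²EI / L_e² = π² × 167×10⁹ × 2.629×10^-8 / 2.667² = 6.092×10^3 N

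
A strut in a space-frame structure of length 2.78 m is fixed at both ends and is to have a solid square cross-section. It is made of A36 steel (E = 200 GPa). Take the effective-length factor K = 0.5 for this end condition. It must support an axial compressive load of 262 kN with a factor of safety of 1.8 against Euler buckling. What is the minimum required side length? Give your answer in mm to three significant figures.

a ≈ 48.5 mm

Required P_cr = n·P = 1.8 × 262 = 471.6 kN
L_e = K·L = 0.5 × 2.78 = 1.390 m
Required I = P_cr·L_e²/(π²E) = 4.716×10^5 × 1.390² / (π² × 2.00×10^11) = 4.616×10^-7 m⁴
I_req = 4.616×10^5 mm⁴
Solid square: I = a⁴/12  ⇒  a = (12I)^(1/4) = (12×4.616×10^5)^(1/4) = 48.5 mm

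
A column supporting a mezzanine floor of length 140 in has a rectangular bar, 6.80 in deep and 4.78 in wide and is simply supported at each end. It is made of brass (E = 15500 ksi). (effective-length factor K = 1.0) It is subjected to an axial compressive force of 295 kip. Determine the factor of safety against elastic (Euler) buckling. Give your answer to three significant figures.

n ≈ 1.64

Buckling occurs about the weak axis: I_min = h·b³/12 with b = 4.78 in (the shorter side).
I_min = 6.80×4.78³/12 = 61.89 in⁴
Effective length L_e = K·L = 1 × 140 = 140.0 in
P_cr = π²EI / L_e² = π² × 15500×10³ × 61.89 / 140.0² = 4.830×10^5 lb
Factor of safety n = P_cr / P = 483.04 / 295 = 1.64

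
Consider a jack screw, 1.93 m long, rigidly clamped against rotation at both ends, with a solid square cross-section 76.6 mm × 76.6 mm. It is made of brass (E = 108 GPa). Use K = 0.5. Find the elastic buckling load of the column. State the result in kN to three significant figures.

I = a⁴/12 = 76.6⁴/12 = 2.869×10^6 mm⁴
I = 2.869×10^6 mm⁴ = 2.869×10^-6 m⁴
Effective length L_e = K·L = 0.5 × 1.93 = 0.9650 m
P_cr = π²EI / L_e² = π² × 108×10⁹ × 2.869×10^-6 / 0.9650² = 3.284×10^6 N

P_cr ≈ 3280 kN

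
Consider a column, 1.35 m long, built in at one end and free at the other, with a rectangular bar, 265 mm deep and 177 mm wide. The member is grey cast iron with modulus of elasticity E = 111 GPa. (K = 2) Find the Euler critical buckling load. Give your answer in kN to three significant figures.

Buckling occurs about the weak axis: I_min = h·b³/12 with b = 177 mm (the shorter side).
I_min = 265×177³/12 = 1.225×10^8 mm⁴
I = 1.225×10^8 mm⁴ = 1.225×10^-4 m⁴
Effective length L_e = K·L = 2 × 1.35 = 2.700 m
P_cr = π²EI / L_e² = π² × 111×10⁹ × 1.225×10^-4 / 2.700² = 1.840×10^7 N

P_cr ≈ 18400 kN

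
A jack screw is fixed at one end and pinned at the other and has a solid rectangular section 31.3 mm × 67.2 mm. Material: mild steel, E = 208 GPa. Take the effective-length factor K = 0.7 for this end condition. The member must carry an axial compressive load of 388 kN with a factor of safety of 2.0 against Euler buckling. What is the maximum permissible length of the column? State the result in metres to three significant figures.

Buckling occurs about the weak axis: I_min = h·b³/12 with b = 31.3 mm (the shorter side).
I_min = 67.2×31.3³/12 = 1.717×10^5 mm⁴
I = 1.717×10^-7 m⁴
Required critical load P_cr = n·P = 2.0 × 388 = 776.0 kN = 7.760×10^5 N
From P_cr = π²EI/(K·L)²:  L = (1/K)·√(π²EI/P_cr) = (1/0.7)·√(π²×2.08×10^11×1.717×10^-7/7.760×10^5)
L = 0.963 m

L_max ≈ 0.963 m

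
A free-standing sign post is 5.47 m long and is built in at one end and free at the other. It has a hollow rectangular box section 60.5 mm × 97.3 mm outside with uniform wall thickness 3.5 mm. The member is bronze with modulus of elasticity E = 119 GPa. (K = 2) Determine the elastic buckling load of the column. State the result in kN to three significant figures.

P_cr ≈ 6.31 kN

Inner dimensions: h_i = 97.3 − 2×3.5 = 90.30 mm, b_i = 60.5 − 2×3.5 = 53.50 mm
Weak-axis I_min = (h_o·b_o³ − h_i·b_i³)/12 with b_o = 60.5, b_i = 53.50 mm (shorter outer/inner sides).
I_min = (97.3×60.5³ − 90.30×53.50³)/12 = 6.432×10^5 mm⁴
I = 6.432×10^5 mm⁴ = 6.432×10^-7 m⁴
Effective length L_e = K·L = 2 × 5.47 = 10.94 m
P_cr = π²EI / L_e² = π² × 119×10⁹ × 6.432×10^-7 / 10.94² = 6.312×10^3 N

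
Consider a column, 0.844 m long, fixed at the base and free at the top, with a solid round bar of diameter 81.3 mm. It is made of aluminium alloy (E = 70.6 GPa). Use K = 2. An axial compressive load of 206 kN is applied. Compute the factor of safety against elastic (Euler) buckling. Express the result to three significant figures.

I = πd⁴/64 = π×81.3⁴/64 = 2.145×10^6 mm⁴
I = 2.145×10^6 mm⁴ = 2.145×10^-6 m⁴
Effective length L_e = K·L = 2 × 0.844 = 1.688 m
P_cr = π²EI / L_e² = π² × 70.6×10⁹ × 2.145×10^-6 / 1.688² = 5.244×10^5 N
Factor of safety n = P_cr / P = 524.43 / 206 = 2.55

n ≈ 2.55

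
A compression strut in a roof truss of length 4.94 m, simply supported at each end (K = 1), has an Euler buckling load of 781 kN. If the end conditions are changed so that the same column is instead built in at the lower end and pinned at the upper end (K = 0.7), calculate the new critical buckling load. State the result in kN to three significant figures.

P_cr ≈ 1590 kN

P_cr ∝ 1/K², so P_cr,new = P_cr,old × (K_old/K_new)² = 781 × (1/0.7)²
= 781 × 2.041 = 1590 kN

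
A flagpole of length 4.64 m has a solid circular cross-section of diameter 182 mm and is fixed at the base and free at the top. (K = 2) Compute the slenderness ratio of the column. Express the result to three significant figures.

For a solid circle r = d/4 = 182/4 = 45.50 mm
L_e = K·L = 2 × 4.64 m = 9.280 m = 9280.0 mm
λ = L_e / r_min = 9280.0 / 45.50 = 204

λ ≈ 204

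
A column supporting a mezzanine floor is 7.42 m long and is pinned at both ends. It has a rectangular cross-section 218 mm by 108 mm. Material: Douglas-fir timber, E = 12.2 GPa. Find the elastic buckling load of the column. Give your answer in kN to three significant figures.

P_cr ≈ 50.0 kN

Buckling occurs about the weak axis: I_min = h·b³/12 with b = 108 mm (the shorter side).
I_min = 218×108³/12 = 2.288×10^7 mm⁴
I = 2.288×10^7 mm⁴ = 2.288×10^-5 m⁴
Effective length L_e = K·L = 1 × 7.42 = 7.420 m
P_cr = π²EI / L_e² = π² × 12.2×10⁹ × 2.288×10^-5 / 7.420² = 5.005×10^4 N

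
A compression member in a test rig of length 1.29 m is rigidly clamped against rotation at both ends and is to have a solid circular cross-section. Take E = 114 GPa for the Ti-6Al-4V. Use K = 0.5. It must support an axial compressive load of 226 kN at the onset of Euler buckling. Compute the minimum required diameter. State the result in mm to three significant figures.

d ≈ 36.1 mm

L_e = K·L = 0.5 × 1.29 = 0.6450 m
Required I = P_cr·L_e²/(π²E) = 2.260×10^5 × 0.6450² / (π² × 1.14×10^11) = 8.356×10^-8 m⁴
I_req = 8.356×10^4 mm⁴
Solid circle: I = πd⁴/64  ⇒  d = (64I/π)^(1/4) = (64×8.356×10^4/π)^(1/4) = 36.1 mm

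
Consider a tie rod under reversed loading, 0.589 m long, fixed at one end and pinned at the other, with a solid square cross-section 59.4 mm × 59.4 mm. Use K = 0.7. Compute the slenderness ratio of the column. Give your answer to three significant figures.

λ ≈ 24.0

I = a⁴/12 = 59.4⁴/12 = 1.037×10^6 mm⁴
A = 3.528×10^3 mm²;  r_min = √(I/A) = √(1.037×10^6/3.528×10^3) = 17.15 mm
L_e = K·L = 0.7 × 0.589 m = 0.4123 m = 412.30 mm
λ = L_e / r_min = 412.30 / 17.15 = 24.0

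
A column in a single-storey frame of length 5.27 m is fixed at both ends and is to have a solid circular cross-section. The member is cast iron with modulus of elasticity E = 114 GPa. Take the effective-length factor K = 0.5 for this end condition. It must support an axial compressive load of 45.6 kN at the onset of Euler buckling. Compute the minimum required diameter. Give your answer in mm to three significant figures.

L_e = K·L = 0.5 × 5.27 = 2.635 m
Required I = P_cr·L_e²/(π²E) = 4.560×10^4 × 2.635² / (π² × 1.14×10^11) = 2.814×10^-7 m⁴
I_req = 2.814×10^5 mm⁴
Solid circle: I = πd⁴/64  ⇒  d = (64I/π)^(1/4) = (64×2.814×10^5/π)^(1/4) = 48.9 mm

d ≈ 48.9 mm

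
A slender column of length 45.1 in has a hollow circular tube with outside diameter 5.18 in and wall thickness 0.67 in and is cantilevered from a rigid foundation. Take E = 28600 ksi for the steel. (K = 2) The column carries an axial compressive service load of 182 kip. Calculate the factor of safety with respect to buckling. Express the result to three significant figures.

n ≈ 4.70

Inner diameter d_i = 5.18 − 2×0.67 = 3.840 in
I = π(d_o⁴ − d_i⁴)/64 = π(5.18⁴ − 3.840⁴)/64 = 24.67 in⁴
Effective length L_e = K·L = 2 × 45.1 = 90.20 in
P_cr = π²EI / L_e² = π² × 28600×10³ × 24.67 / 90.20² = 8.558×10^5 lb
Factor of safety n = P_cr / P = 855.85 / 182 = 4.70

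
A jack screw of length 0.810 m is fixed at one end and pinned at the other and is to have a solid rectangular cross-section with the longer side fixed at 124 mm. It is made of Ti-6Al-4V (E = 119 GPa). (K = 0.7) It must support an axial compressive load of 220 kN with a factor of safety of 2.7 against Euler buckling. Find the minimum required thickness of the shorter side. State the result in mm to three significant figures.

Required P_cr = n·P = 2.7 × 220 = 594.0 kN
L_e = K·L = 0.7 × 0.810 = 0.5670 m
Required I = P_cr·L_e²/(π²E) = 5.940×10^5 × 0.5670² / (π² × 1.19×10^11) = 1.626×10^-7 m⁴
I_req = 1.626×10^5 mm⁴
Rectangle, weak axis: I_min = h·b³/12 with h = 124 mm fixed  ⇒  b = (12I/h)^(1/3) = 25.1 mm

b ≈ 25.1 mm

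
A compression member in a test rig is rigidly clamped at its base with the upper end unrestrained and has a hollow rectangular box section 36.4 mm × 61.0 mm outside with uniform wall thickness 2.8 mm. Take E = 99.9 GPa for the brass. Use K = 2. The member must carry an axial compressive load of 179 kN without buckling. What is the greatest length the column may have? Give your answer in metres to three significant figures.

L_max ≈ 0.390 m

Inner dimensions: h_i = 61.0 − 2×2.8 = 55.40 mm, b_i = 36.4 − 2×2.8 = 30.80 mm
Weak-axis I_min = (h_o·b_o³ − h_i·b_i³)/12 with b_o = 36.4, b_i = 30.80 mm (shorter outer/inner sides).
I_min = (61.0×36.4³ − 55.40×30.80³)/12 = 1.103×10^5 mm⁴
I = 1.103×10^-7 m⁴
At the buckling limit P_cr = P = 1.790×10^5 N
From P_cr = π²EI/(K·L)²:  L = (1/K)·√(π²EI/P_cr) = (1/2)·√(π²×9.99×10^10×1.103×10^-7/1.790×10^5)
L = 0.390 m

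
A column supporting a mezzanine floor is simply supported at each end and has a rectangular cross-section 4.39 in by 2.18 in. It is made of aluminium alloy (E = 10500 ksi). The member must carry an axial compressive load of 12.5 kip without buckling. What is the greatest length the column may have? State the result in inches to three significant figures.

Buckling occurs about the weak axis: I_min = h·b³/12 with b = 2.18 in (the shorter side).
I_min = 4.39×2.18³/12 = 3.790 in⁴
At the buckling limit P_cr = P = 1.250×10^4 lb
From P_cr = π²EI/(K·L)²:  L = (1/K)·√(π²EI/P_cr) = (1/1)·√(π²×1.05×10^7×3.790/1.250×10^4)
L = 177 in

L_max ≈ 177 in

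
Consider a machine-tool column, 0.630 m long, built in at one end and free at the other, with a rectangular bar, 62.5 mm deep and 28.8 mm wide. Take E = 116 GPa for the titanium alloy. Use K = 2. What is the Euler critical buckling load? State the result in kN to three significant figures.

Buckling occurs about the weak axis: I_min = h·b³/12 with b = 28.8 mm (the shorter side).
I_min = 62.5×28.8³/12 = 1.244×10^5 mm⁴
I = 1.244×10^5 mm⁴ = 1.244×10^-7 m⁴
Effective length L_e = K·L = 2 × 0.630 = 1.260 m
P_cr = π²EI / L_e² = π² × 116×10⁹ × 1.244×10^-7 / 1.260² = 8.972×10^4 N

P_cr ≈ 89.7 kN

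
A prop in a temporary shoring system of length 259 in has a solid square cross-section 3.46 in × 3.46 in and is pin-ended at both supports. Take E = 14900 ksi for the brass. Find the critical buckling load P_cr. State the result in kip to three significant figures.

I = a⁴/12 = 3.46⁴/12 = 11.94 in⁴
Effective length L_e = K·L = 1 × 259 = 259.0 in
P_cr = π²EI / L_e² = π² × 14900×10³ × 11.94 / 259.0² = 2.618×10^4 lb

P_cr ≈ 26.2 kip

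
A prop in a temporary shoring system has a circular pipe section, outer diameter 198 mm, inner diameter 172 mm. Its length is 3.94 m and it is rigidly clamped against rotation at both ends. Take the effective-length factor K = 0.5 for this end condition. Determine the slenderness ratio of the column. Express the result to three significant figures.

λ ≈ 30.0

d_o = 198 mm, d_i = 172 mm
I = π(d_o⁴ − d_i⁴)/64 = π(198⁴ − 172.0⁴)/64 = 3.248×10^7 mm⁴
A = 7.556×10^3 mm²;  r_min = √(I/A) = √(3.248×10^7/7.556×10^3) = 65.57 mm
L_e = K·L = 0.5 × 3.94 m = 1.970 m = 1970.0 mm
λ = L_e / r_min = 1970.0 / 65.57 = 30.0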